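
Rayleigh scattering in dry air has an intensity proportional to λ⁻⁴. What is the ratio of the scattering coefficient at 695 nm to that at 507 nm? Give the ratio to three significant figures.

Rayleigh scattering ∝ λ⁻⁴, so the ratio of coefficients is the inverse fourth power of the wavelength ratio.
σ(695)/σ(507) = (507/695)⁴ = (0.7295)⁴ = 0.2832.

0.283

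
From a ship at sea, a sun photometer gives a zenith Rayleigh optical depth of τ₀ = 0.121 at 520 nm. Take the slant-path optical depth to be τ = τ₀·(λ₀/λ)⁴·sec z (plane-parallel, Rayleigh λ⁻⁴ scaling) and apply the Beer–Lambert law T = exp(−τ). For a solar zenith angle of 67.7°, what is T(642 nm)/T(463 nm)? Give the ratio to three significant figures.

Airmass: sec 67.7° = 2.6354.
τ(642 nm) = 0.121 × (520/642)⁴ × 2.6354 = 0.121 × 0.4304 × 2.6354 = 0.1372.
τ(463 nm) = 0.121 × (520/463)⁴ × 2.6354 = 0.121 × 1.5911 × 2.6354 = 0.5074.
T(642)/T(463) = exp(τ_B − τ_A) = exp(0.3701) = 1.4479.

1.45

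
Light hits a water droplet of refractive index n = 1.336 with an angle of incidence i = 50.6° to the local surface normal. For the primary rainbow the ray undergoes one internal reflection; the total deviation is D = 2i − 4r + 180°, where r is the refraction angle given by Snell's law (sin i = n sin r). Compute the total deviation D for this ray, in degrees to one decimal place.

sin r = sin 50.6° / 1.336 = 0.7727/1.336 = 0.5784; r = 35.34°.
D = 2·50.6° − 4·35.34° + 180° = 101.20° − 141.35° + 180° = 139.85°.

139.8°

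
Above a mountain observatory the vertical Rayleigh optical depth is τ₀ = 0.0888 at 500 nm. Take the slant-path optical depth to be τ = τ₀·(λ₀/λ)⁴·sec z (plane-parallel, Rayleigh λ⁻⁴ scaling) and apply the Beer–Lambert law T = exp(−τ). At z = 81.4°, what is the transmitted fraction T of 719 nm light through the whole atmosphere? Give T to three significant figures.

sec 81.4° = 6.6874.
τ = 0.0888 × (500/719)⁴ × 6.6874 = 0.0888 × 0.2339 × 6.6874 = 0.1389.
T = exp(−0.1389) = 0.8703.

0.870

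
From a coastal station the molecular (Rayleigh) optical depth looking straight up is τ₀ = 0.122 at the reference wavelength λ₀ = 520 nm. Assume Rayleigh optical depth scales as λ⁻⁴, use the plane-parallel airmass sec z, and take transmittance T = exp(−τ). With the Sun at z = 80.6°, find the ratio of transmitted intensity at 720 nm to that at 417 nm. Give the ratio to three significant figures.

Airmass: sec 80.6° = 6.1227.
τ(720 nm) = 0.122 × (520/720)⁴ × 6.1227 = 0.122 × 0.2721 × 6.1227 = 0.2032.
τ(417 nm) = 0.122 × (520/417)⁴ × 6.1227 = 0.122 × 2.4181 × 6.1227 = 1.8062.
T(720)/T(417) = exp(τ_B − τ_A) = exp(1.6030) = 4.9679.

4.97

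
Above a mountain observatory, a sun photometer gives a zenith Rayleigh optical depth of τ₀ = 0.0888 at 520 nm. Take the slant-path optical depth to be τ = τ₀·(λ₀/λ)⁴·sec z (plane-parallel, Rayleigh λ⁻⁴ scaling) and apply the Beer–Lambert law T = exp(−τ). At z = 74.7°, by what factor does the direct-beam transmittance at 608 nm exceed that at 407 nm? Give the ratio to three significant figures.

2.05

Airmass: sec 74.7° = 3.7897.
τ(608 nm) = 0.0888 × (520/608)⁴ × 3.7897 = 0.0888 × 0.5351 × 3.7897 = 0.1801.
τ(407 nm) = 0.0888 × (520/407)⁴ × 3.7897 = 0.0888 × 2.6646 × 3.7897 = 0.8967.
T(608)/T(407) = exp(τ_B − τ_A) = exp(0.7167) = 2.0476.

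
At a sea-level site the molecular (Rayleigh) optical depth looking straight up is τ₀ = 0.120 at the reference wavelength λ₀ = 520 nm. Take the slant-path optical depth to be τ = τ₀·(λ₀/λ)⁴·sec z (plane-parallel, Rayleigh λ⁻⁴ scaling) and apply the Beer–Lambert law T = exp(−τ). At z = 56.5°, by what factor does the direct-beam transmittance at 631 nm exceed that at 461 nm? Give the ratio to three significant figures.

1.29

Airmass: sec 56.5° = 1.8118.
τ(631 nm) = 0.120 × (520/631)⁴ × 1.8118 = 0.120 × 0.4612 × 1.8118 = 0.1003.
τ(461 nm) = 0.120 × (520/461)⁴ × 1.8118 = 0.120 × 1.6189 × 1.8118 = 0.3520.
T(631)/T(461) = exp(τ_B − τ_A) = exp(0.2517) = 1.2862.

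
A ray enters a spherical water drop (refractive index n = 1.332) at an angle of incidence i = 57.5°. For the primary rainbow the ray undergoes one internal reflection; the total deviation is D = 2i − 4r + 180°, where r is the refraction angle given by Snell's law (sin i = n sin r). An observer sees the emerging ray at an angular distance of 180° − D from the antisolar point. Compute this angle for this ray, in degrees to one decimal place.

sin r = sin 57.5° / 1.332 = 0.8434/1.332 = 0.6332; r = 39.28°.
D = 2·57.5° − 4·39.28° + 180° = 115.00° − 157.14° + 180° = 137.86°.
Angle from antisolar point = 180° − D = 42.14°.

42.1°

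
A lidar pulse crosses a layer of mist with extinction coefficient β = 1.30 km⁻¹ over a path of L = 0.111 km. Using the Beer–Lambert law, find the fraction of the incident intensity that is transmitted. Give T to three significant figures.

τ = β·L = 1.30 × 0.111 = 0.1443.
T = exp(−0.1443) = 0.8656.

0.866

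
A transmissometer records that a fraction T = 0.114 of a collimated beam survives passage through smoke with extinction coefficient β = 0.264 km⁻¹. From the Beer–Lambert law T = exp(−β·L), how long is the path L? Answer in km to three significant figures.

Beer–Lambert: T = exp(−βL) ⇒ L = −ln(T)/β = −ln(0.114)/0.264 = 2.1716/0.264 = 8.226 km.

8.23 km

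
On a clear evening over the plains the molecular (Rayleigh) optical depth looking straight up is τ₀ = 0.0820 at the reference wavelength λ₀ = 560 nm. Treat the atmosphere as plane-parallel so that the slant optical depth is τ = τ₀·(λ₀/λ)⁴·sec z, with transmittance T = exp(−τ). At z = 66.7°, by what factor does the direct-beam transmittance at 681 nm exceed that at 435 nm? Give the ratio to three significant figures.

1.61

Airmass: sec 66.7° = 2.5282.
τ(681 nm) = 0.0820 × (560/681)⁴ × 2.5282 = 0.0820 × 0.4573 × 2.5282 = 0.0948.
τ(435 nm) = 0.0820 × (560/435)⁴ × 2.5282 = 0.0820 × 2.7466 × 2.5282 = 0.5694.
T(681)/T(435) = exp(τ_B − τ_A) = exp(0.4746) = 1.6074.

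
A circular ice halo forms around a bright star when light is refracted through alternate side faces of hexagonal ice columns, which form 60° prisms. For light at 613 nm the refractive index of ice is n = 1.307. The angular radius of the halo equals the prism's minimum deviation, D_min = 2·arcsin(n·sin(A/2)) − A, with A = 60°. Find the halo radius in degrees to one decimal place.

n·sin(A/2) = 1.307 × sin 30° = 1.307 × 0.5000 = 0.6535.
D_min = 2·arcsin(0.6535) − 60° = 2 × 40.806° − 60° = 21.612°.

21.6°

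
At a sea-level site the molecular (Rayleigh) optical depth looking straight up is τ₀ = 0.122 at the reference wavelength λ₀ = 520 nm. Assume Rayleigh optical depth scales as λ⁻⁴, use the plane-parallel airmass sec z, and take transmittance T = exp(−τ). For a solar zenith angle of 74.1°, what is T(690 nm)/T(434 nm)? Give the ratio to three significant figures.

2.17

Airmass: sec 74.1° = 3.6502.
τ(690 nm) = 0.122 × (520/690)⁴ × 3.6502 = 0.122 × 0.3226 × 3.6502 = 0.1436.
τ(434 nm) = 0.122 × (520/434)⁴ × 3.6502 = 0.122 × 2.0609 × 3.6502 = 0.9178.
T(690)/T(434) = exp(τ_B − τ_A) = exp(0.7741) = 2.1687.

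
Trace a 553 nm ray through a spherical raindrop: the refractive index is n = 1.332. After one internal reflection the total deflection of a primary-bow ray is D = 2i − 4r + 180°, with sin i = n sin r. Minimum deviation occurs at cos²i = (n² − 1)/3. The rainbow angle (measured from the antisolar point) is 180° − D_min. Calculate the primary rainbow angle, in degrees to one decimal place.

cos²i = (1.77422 − 1)/3 = 0.25807; i = arccos(0.50801) = 59.469°.
sin r = sin 59.469°/1.332 = 0.64666; r = 40.290°.
D_min = 2·59.469° − 4·40.290° + 180° = 137.776°.
Rainbow angle = 180° − D_min = 42.224°.

42.2°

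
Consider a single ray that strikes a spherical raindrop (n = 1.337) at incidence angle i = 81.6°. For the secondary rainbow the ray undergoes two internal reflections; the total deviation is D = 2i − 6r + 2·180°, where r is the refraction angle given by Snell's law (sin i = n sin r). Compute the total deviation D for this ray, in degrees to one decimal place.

236.9°

sin r = sin 81.6° / 1.337 = 0.9893/1.337 = 0.7399; r = 47.72°.
D = 2·81.6° − 6·47.72° + 2·180° = 163.20° − 286.35° + 360° = 236.85°.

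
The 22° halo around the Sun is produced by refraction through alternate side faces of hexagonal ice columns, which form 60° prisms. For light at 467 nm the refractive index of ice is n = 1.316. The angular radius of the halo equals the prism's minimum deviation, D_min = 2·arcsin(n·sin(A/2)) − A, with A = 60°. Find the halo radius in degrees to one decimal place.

n·sin(A/2) = 1.316 × sin 30° = 1.316 × 0.5000 = 0.6580.
D_min = 2·arcsin(0.6580) − 60° = 2 × 41.148° − 60° = 22.295°.

22.3°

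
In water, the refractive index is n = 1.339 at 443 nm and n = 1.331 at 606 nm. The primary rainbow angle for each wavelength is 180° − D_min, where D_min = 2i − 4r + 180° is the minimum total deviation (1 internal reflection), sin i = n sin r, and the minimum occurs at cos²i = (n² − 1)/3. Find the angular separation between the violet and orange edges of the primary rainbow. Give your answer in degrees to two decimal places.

At 443 nm (n = 1.339): cos²i = 0.26431 → i = 59.062°, r = 39.834°, D_min = 138.786°, rainbow angle = 41.214°.
At 606 nm (n = 1.331): cos²i = 0.25719 → i = 59.527°, r = 40.356°, D_min = 137.630°, rainbow angle = 42.370°.
Angular width = |41.214° − 42.370°| = 1.156°.

1.16°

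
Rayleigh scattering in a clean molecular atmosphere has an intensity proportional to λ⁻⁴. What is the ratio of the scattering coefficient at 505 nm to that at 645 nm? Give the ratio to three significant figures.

2.66

Rayleigh scattering ∝ λ⁻⁴, so the ratio of coefficients is the inverse fourth power of the wavelength ratio.
σ(505)/σ(645) = (645/505)⁴ = (1.2772)⁴ = 2.661.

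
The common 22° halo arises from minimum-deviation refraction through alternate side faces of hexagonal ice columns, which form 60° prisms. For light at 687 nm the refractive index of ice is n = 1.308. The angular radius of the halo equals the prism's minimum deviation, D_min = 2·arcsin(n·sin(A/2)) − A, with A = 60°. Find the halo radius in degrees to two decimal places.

n·sin(A/2) = 1.308 × sin 30° = 1.308 × 0.5000 = 0.6540.
D_min = 2·arcsin(0.6540) − 60° = 2 × 40.844° − 60° = 21.688°.

21.69°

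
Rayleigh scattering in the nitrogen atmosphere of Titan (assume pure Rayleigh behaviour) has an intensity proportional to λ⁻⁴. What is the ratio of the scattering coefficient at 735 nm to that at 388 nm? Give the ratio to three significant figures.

Rayleigh scattering ∝ λ⁻⁴, so the ratio of coefficients is the inverse fourth power of the wavelength ratio.
σ(735)/σ(388) = (388/735)⁴ = (0.5279)⁴ = 0.07766.

0.0777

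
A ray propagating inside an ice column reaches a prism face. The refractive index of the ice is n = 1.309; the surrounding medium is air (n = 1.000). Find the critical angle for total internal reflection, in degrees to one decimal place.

49.8°

sin θ_c = n_air / n = 1.000 / 1.309 = 0.7639.
θ_c = arcsin(0.7639) = 49.81°.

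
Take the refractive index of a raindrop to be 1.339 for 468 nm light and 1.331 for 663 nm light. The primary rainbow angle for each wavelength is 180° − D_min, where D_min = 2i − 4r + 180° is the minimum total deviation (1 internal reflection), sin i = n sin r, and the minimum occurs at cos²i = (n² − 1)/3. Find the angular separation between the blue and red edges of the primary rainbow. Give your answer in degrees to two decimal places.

At 468 nm (n = 1.339): cos²i = 0.26431 → i = 59.062°, r = 39.834°, D_min = 138.786°, rainbow angle = 41.214°.
At 663 nm (n = 1.331): cos²i = 0.25719 → i = 59.527°, r = 40.356°, D_min = 137.630°, rainbow angle = 42.370°.
Angular width = |41.214° − 42.370°| = 1.156°.

1.16°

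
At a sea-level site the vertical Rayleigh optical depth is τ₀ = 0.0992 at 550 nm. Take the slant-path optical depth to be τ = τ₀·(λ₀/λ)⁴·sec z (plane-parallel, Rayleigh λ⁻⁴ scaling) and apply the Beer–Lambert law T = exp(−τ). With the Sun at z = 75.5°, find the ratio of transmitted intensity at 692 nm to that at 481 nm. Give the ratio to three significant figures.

1.68

Airmass: sec 75.5° = 3.9939.
τ(692 nm) = 0.0992 × (550/692)⁴ × 3.9939 = 0.0992 × 0.3990 × 3.9939 = 0.1581.
τ(481 nm) = 0.0992 × (550/481)⁴ × 3.9939 = 0.0992 × 1.7095 × 3.9939 = 0.6773.
T(692)/T(481) = exp(τ_B − τ_A) = exp(0.5192) = 1.6807.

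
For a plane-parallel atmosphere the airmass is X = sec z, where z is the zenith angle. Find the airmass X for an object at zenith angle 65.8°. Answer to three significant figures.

2.44

X = sec z = 1/cos 65.8° = 1/0.4099 = 2.4395.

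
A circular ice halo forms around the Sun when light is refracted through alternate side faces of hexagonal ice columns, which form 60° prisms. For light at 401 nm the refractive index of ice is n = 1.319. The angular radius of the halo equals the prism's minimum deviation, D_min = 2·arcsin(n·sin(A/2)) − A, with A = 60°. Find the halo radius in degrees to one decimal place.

22.5°

n·sin(A/2) = 1.319 × sin 30° = 1.319 × 0.5000 = 0.6595.
D_min = 2·arcsin(0.6595) − 60° = 2 × 41.262° − 60° = 22.524°.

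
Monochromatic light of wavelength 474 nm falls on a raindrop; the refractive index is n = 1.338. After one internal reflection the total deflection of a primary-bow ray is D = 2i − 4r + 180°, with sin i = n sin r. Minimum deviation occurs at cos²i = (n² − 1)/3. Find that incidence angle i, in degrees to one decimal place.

59.1°

cos²i = (1.338² − 1)/3 = (1.79024 − 1)/3 = 0.26341.
cos i = 0.51324, so i = 59.120°.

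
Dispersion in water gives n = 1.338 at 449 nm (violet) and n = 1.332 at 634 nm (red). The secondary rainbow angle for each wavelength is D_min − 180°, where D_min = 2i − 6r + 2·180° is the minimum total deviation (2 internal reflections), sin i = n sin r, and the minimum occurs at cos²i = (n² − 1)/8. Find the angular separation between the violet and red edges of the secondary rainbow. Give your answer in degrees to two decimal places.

At 449 nm (n = 1.338): cos²i = 0.09878 → i = 71.682°, r = 45.195°, D_min = 232.193°, rainbow angle = 52.193°.
At 634 nm (n = 1.332): cos²i = 0.09678 → i = 71.875°, r = 45.520°, D_min = 230.628°, rainbow angle = 50.628°.
Angular width = |52.193° − 50.628°| = 1.564°.

1.56°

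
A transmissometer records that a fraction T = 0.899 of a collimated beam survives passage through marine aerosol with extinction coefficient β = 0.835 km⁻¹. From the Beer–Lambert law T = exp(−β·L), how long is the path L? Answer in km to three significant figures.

Beer–Lambert: T = exp(−βL) ⇒ L = −ln(T)/β = −ln(0.899)/0.835 = 0.1065/0.835 = 0.1275 km.

0.128 km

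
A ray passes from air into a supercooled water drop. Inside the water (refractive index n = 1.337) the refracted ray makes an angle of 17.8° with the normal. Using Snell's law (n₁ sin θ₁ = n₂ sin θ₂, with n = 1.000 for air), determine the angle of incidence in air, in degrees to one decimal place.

24.1°

Snell: sin θ_i = n · sin θ_r = 1.337 × sin 17.8° = 1.337 × 0.3057 = 0.4087.
θ_i = arcsin(0.4087) = 24.12°.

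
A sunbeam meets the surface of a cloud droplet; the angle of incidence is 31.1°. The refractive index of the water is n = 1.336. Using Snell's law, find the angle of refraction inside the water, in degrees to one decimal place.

Snell: sin θ_r = sin θ_i / n = sin 31.1° / 1.336 = 0.5165 / 1.336 = 0.3866.
θ_r = arcsin(0.3866) = 22.74°.

22.7°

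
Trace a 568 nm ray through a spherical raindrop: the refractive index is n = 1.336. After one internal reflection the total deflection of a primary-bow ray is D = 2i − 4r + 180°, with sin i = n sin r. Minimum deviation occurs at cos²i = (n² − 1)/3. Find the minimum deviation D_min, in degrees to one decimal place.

138.4°

cos²i = (1.78490 − 1)/3 = 0.26163; i = arccos(0.51150) = 59.236°.
sin r = sin 59.236°/1.336 = 0.64318; r = 40.029°.
D_min = 2·59.236° − 4·40.029° + 180° = 138.356°.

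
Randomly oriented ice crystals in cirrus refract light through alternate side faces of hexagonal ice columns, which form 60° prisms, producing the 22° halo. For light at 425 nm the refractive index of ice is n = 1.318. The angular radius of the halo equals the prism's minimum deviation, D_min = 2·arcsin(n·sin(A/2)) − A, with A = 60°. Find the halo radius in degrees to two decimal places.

n·sin(A/2) = 1.318 × sin 30° = 1.318 × 0.5000 = 0.6590.
D_min = 2·arcsin(0.6590) − 60° = 2 × 41.224° − 60° = 22.447°.

22.45°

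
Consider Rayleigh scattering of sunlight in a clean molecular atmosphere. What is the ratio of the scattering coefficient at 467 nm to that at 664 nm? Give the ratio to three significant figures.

4.09

Rayleigh scattering ∝ λ⁻⁴, so the ratio of coefficients is the inverse fourth power of the wavelength ratio.
σ(467)/σ(664) = (664/467)⁴ = (1.4218)⁴ = 4.087.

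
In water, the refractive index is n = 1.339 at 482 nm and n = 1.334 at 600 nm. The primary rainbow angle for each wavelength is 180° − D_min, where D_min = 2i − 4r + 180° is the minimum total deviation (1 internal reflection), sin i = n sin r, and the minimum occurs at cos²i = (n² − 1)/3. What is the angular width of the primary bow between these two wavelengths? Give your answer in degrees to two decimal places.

0.72°

At 482 nm (n = 1.339): cos²i = 0.26431 → i = 59.062°, r = 39.834°, D_min = 138.786°, rainbow angle = 41.214°.
At 600 nm (n = 1.334): cos²i = 0.25985 → i = 59.352°, r = 40.159°, D_min = 138.067°, rainbow angle = 41.933°.
Angular width = |41.214° − 41.933°| = 0.719°.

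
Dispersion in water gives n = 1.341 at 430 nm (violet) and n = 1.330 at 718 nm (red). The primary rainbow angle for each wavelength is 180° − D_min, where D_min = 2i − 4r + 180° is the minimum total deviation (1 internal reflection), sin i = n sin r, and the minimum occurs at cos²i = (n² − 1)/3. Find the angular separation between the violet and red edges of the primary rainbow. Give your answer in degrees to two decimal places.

1.59°

At 430 nm (n = 1.341): cos²i = 0.26609 → i = 58.946°, r = 39.705°, D_min = 139.071°, rainbow angle = 40.929°.
At 718 nm (n = 1.330): cos²i = 0.25630 → i = 59.585°, r = 40.422°, D_min = 137.484°, rainbow angle = 42.516°.
Angular width = |40.929° − 42.516°| = 1.588°.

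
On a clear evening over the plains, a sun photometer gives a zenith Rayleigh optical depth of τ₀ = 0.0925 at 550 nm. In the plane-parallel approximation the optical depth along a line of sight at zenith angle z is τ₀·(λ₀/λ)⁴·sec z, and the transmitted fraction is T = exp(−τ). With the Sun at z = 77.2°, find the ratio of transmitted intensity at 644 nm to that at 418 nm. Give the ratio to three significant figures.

Airmass: sec 77.2° = 4.5137.
τ(644 nm) = 0.0925 × (550/644)⁴ × 4.5137 = 0.0925 × 0.5320 × 4.5137 = 0.2221.
τ(418 nm) = 0.0925 × (550/418)⁴ × 4.5137 = 0.0925 × 2.9974 × 4.5137 = 1.2515.
T(644)/T(418) = exp(τ_B − τ_A) = exp(1.0293) = 2.7992.

2.80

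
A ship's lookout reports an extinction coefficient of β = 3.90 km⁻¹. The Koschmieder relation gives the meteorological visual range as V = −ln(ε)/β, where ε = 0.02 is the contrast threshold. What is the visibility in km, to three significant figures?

V = −ln(0.02) / 3.90 = 3.912 / 3.90 = 1.0031 km.

1.00 km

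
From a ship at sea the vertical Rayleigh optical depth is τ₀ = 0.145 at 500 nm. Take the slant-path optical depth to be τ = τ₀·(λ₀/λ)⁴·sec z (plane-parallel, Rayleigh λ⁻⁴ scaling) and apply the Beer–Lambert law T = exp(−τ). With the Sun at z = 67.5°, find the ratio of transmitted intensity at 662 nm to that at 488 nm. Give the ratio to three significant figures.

Airmass: sec 67.5° = 2.6131.
τ(662 nm) = 0.145 × (500/662)⁴ × 2.6131 = 0.145 × 0.3254 × 2.6131 = 0.1233.
τ(488 nm) = 0.145 × (500/488)⁴ × 2.6131 = 0.145 × 1.1020 × 2.6131 = 0.4176.
T(662)/T(488) = exp(τ_B − τ_A) = exp(0.2943) = 1.3421.

1.34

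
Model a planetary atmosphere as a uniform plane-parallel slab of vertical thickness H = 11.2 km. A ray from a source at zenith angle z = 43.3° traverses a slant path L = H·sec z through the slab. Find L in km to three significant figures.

15.4 km

sec z = 1/cos 43.3° = 1.3741.
L = 11.2 × 1.3741 = 15.389 km.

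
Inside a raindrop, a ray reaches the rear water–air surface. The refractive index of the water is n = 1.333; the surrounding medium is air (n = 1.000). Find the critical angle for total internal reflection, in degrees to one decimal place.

48.6°

sin θ_c = n_air / n = 1.000 / 1.333 = 0.7502.
θ_c = arcsin(0.7502) = 48.61°.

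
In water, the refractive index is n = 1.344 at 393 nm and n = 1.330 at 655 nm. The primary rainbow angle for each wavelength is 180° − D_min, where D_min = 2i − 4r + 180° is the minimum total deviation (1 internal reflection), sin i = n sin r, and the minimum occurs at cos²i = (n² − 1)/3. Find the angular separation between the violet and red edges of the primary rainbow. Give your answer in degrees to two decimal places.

At 393 nm (n = 1.344): cos²i = 0.26878 → i = 58.772°, r = 39.512°, D_min = 139.495°, rainbow angle = 40.505°.
At 655 nm (n = 1.330): cos²i = 0.25630 → i = 59.585°, r = 40.422°, D_min = 137.484°, rainbow angle = 42.516°.
Angular width = |40.505° − 42.516°| = 2.011°.

2.01°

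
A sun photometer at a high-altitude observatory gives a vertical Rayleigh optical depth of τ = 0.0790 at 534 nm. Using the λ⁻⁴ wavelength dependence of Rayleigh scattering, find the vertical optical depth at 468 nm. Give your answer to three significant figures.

0.134

τ(468 nm) = τ(534 nm) × (534/468)⁴ = 0.0790 × (1.1410)⁴ = 0.0790 × 1.6950 = 0.1339.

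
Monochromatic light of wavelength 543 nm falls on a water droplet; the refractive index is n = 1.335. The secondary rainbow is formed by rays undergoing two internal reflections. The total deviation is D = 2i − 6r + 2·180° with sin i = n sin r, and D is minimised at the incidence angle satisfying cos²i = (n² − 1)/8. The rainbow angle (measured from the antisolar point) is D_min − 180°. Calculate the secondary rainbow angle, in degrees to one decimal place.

51.4°

cos²i = (1.78222 − 1)/8 = 0.09778; i = arccos(0.31269) = 71.778°.
sin r = sin 71.778°/1.335 = 0.71150; r = 45.357°.
D_min = 2·71.778° − 6·45.357° + 360° = 231.414°.
Rainbow angle = D_min − 180° = 51.414°.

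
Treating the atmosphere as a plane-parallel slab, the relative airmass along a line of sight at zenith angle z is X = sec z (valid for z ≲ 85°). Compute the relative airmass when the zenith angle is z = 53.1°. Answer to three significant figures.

X = sec z = 1/cos 53.1° = 1/0.6004 = 1.6655.

1.67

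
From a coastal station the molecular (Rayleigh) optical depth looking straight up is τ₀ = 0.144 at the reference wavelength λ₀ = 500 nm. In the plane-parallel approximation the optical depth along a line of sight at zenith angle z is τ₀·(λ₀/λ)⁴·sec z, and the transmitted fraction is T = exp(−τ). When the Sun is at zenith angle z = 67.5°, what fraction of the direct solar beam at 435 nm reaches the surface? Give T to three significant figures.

0.518

sec 67.5° = 2.6131.
τ = 0.144 × (500/435)⁴ × 2.6131 = 0.144 × 1.7455 × 2.6131 = 0.6568.
T = exp(−0.6568) = 0.5185.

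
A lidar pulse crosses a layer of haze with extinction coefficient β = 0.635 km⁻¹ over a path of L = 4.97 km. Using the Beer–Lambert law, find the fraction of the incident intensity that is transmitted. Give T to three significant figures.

0.0426

τ = β·L = 0.635 × 4.97 = 3.1559.
T = exp(−3.1559) = 0.0426.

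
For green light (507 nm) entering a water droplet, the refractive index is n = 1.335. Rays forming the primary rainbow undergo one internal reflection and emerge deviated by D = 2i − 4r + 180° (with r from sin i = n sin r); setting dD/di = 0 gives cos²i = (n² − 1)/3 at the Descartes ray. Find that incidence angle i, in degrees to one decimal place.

cos²i = (1.335² − 1)/3 = (1.78222 − 1)/3 = 0.26074.
cos i = 0.51063, so i = 59.294°.

59.3°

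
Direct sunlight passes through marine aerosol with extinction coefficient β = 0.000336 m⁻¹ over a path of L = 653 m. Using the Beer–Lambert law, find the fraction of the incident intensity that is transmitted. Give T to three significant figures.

0.803

τ = β·L = 0.000336 × 653 = 0.2194.
T = exp(−0.2194) = 0.8030.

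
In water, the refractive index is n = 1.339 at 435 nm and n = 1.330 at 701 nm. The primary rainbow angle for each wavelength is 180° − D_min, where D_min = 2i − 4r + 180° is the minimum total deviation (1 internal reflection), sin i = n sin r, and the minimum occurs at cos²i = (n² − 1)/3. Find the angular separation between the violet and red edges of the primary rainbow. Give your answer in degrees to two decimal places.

At 435 nm (n = 1.339): cos²i = 0.26431 → i = 59.062°, r = 39.834°, D_min = 138.786°, rainbow angle = 41.214°.
At 701 nm (n = 1.330): cos²i = 0.25630 → i = 59.585°, r = 40.422°, D_min = 137.484°, rainbow angle = 42.516°.
Angular width = |41.214° − 42.516°| = 1.303°.

1.30°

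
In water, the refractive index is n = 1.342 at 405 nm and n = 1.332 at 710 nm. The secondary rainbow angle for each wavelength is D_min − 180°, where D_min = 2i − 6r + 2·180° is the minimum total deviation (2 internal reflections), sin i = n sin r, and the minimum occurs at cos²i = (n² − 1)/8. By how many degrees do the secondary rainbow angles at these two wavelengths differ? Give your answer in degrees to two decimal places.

At 405 nm (n = 1.342): cos²i = 0.10012 → i = 71.554°, r = 44.981°, D_min = 233.222°, rainbow angle = 53.222°.
At 710 nm (n = 1.332): cos²i = 0.09678 → i = 71.875°, r = 45.520°, D_min = 230.628°, rainbow angle = 50.628°.
Angular width = |53.222° − 50.628°| = 2.594°.

2.59°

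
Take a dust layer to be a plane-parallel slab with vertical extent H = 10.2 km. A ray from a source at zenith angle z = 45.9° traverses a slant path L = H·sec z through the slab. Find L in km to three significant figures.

14.7 km

sec z = 1/cos 45.9° = 1.4370.
L = 10.2 × 1.4370 = 14.657 km.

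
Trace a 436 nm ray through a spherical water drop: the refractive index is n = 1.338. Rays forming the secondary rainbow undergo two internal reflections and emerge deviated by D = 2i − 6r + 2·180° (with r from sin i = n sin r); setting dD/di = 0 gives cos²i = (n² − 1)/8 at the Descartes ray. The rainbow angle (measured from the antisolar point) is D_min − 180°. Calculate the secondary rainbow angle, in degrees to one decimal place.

cos²i = (1.79024 − 1)/8 = 0.09878; i = arccos(0.31429) = 71.682°.
sin r = sin 71.682°/1.338 = 0.70951; r = 45.195°.
D_min = 2·71.682° − 6·45.195° + 360° = 232.193°.
Rainbow angle = D_min − 180° = 52.193°.

52.2°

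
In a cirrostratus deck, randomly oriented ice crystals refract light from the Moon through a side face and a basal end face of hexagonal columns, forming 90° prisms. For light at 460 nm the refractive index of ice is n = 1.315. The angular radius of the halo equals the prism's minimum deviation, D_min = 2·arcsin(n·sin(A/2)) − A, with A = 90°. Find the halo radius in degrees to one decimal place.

n·sin(A/2) = 1.315 × sin 45° = 1.315 × 0.7071 = 0.9298.
D_min = 2·arcsin(0.9298) − 90° = 2 × 68.411° − 90° = 46.821°.

46.8°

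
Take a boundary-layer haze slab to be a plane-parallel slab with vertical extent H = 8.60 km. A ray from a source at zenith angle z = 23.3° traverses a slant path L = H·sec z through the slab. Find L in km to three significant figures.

sec z = 1/cos 23.3° = 1.0888.
L = 8.60 × 1.0888 = 9.364 km.

9.36 km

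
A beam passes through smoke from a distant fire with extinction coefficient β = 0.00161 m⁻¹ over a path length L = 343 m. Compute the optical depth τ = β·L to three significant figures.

0.552

τ = β·L = 0.00161 × 343 = 0.5522.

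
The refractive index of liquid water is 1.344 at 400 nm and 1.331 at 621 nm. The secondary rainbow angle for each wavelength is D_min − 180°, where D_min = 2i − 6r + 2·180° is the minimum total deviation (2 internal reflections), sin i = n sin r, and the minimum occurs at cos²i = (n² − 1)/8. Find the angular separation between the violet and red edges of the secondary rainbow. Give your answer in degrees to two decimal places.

3.37°

At 400 nm (n = 1.344): cos²i = 0.10079 → i = 71.490°, r = 44.874°, D_min = 233.733°, rainbow angle = 53.733°.
At 621 nm (n = 1.331): cos²i = 0.09645 → i = 71.907°, r = 45.575°, D_min = 230.365°, rainbow angle = 50.365°.
Angular width = |53.733° − 50.365°| = 3.368°.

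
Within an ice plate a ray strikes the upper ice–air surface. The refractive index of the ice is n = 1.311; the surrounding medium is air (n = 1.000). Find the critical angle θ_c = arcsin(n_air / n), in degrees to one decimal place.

49.7°

sin θ_c = n_air / n = 1.000 / 1.311 = 0.7628.
θ_c = arcsin(0.7628) = 49.71°.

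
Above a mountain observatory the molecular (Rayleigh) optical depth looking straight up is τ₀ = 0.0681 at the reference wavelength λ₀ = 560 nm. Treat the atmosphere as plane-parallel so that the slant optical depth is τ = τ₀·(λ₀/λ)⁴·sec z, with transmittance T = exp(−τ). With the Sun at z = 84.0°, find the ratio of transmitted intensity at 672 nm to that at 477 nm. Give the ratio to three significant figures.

Airmass: sec 84.0° = 9.5668.
τ(672 nm) = 0.0681 × (560/672)⁴ × 9.5668 = 0.0681 × 0.4823 × 9.5668 = 0.3142.
τ(477 nm) = 0.0681 × (560/477)⁴ × 9.5668 = 0.0681 × 1.8997 × 9.5668 = 1.2376.
T(672)/T(477) = exp(τ_B − τ_A) = exp(0.9234) = 2.5179.

2.52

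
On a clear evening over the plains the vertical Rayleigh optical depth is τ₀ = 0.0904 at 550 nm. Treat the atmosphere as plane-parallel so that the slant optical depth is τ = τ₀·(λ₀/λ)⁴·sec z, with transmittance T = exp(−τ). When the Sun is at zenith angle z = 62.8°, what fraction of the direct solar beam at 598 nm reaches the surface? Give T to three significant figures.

0.868

sec 62.8° = 2.1877.
τ = 0.0904 × (550/598)⁴ × 2.1877 = 0.0904 × 0.7156 × 2.1877 = 0.1415.
T = exp(−0.1415) = 0.8680.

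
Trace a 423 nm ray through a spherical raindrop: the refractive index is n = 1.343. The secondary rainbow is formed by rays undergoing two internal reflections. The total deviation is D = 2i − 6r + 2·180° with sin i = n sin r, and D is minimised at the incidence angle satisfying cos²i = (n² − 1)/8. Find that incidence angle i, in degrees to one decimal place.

71.5°

cos²i = (1.343² − 1)/8 = (1.80365 − 1)/8 = 0.10046.
cos i = 0.31695, so i = 71.522°.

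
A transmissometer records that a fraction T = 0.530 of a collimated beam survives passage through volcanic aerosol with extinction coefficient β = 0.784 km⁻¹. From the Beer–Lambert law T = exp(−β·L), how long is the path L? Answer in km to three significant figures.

0.810 km

Beer–Lambert: T = exp(−βL) ⇒ L = −ln(T)/β = −ln(0.530)/0.784 = 0.6349/0.784 = 0.8098 km.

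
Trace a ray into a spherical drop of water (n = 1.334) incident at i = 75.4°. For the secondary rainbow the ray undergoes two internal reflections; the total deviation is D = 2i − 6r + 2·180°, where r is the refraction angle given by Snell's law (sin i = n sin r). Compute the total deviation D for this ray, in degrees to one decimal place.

231.8°

sin r = sin 75.4° / 1.334 = 0.9677/1.334 = 0.7254; r = 46.50°.
D = 2·75.4° − 6·46.50° + 2·180° = 150.80° − 279.02° + 360° = 231.78°.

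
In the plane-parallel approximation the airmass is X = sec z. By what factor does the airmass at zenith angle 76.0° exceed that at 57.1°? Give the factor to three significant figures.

2.25

X(76.0°)/X(57.1°) = sec 76.0° / sec 57.1° = cos 57.1° / cos 76.0° = 0.5432/0.2419 = 2.2452.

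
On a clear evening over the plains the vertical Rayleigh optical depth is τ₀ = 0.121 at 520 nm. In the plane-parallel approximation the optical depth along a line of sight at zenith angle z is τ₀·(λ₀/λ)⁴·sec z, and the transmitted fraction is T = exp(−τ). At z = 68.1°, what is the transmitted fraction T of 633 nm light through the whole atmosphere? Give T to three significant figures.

sec 68.1° = 2.6811.
τ = 0.121 × (520/633)⁴ × 2.6811 = 0.121 × 0.4554 × 2.6811 = 0.1477.
T = exp(−0.1477) = 0.8627.

0.863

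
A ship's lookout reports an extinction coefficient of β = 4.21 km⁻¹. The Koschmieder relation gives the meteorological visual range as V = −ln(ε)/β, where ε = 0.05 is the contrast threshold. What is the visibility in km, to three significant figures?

0.712 km

V = −ln(0.05) / 4.21 = 2.996 / 4.21 = 0.7116 km.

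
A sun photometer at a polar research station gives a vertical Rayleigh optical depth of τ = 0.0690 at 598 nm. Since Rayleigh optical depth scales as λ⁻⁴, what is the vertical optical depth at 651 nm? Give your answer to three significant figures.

0.0491

τ(651 nm) = τ(598 nm) × (598/651)⁴ = 0.0690 × (0.9186)⁴ = 0.0690 × 0.7120 = 0.0491.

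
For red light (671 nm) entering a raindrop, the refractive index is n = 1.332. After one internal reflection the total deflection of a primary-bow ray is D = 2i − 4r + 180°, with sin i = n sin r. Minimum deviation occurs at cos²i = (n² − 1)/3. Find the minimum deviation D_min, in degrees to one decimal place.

137.8°

cos²i = (1.77422 − 1)/3 = 0.25807; i = arccos(0.50801) = 59.469°.
sin r = sin 59.469°/1.332 = 0.64666; r = 40.290°.
D_min = 2·59.469° − 4·40.290° + 180° = 137.776°.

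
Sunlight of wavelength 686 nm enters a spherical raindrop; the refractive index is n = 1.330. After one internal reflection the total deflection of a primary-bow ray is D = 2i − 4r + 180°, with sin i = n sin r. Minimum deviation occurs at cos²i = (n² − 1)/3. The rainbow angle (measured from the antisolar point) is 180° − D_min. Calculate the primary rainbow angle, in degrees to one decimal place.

cos²i = (1.76890 − 1)/3 = 0.25630; i = arccos(0.50626) = 59.585°.
sin r = sin 59.585°/1.330 = 0.64841; r = 40.422°.
D_min = 2·59.585° − 4·40.422° + 180° = 137.484°.
Rainbow angle = 180° − D_min = 42.516°.

42.5°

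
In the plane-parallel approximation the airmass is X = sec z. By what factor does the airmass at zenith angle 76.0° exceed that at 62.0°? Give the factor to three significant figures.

X(76.0°)/X(62.0°) = sec 76.0° / sec 62.0° = cos 62.0° / cos 76.0° = 0.4695/0.2419 = 1.9406.

1.94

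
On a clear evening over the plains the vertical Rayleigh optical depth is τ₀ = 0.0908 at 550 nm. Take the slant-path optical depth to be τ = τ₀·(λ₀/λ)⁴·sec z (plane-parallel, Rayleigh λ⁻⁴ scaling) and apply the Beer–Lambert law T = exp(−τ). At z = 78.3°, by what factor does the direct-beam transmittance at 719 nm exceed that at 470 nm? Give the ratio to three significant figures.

1.99

Airmass: sec 78.3° = 4.9313.
τ(719 nm) = 0.0908 × (550/719)⁴ × 4.9313 = 0.0908 × 0.3424 × 4.9313 = 0.1533.
τ(470 nm) = 0.0908 × (550/470)⁴ × 4.9313 = 0.0908 × 1.8753 × 4.9313 = 0.8397.
T(719)/T(470) = exp(τ_B − τ_A) = exp(0.6863) = 1.9864.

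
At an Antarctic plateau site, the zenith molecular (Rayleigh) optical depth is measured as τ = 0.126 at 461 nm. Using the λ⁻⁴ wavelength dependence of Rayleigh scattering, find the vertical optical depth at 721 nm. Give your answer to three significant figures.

0.0211

τ(721 nm) = τ(461 nm) × (461/721)⁴ = 0.126 × (0.6394)⁴ = 0.126 × 0.1671 = 0.0211.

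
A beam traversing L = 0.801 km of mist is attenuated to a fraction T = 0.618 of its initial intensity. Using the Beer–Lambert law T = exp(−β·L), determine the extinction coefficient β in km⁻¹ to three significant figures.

Beer–Lambert: T = exp(−βL) ⇒ β = −ln(T)/L = −ln(0.618)/0.801 = 0.4813/0.801 = 0.6008 km⁻¹.

0.601 km⁻¹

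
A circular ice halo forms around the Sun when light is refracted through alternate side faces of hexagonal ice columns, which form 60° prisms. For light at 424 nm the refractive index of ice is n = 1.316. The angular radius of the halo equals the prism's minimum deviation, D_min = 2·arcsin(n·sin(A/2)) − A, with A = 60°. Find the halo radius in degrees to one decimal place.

n·sin(A/2) = 1.316 × sin 30° = 1.316 × 0.5000 = 0.6580.
D_min = 2·arcsin(0.6580) − 60° = 2 × 41.148° − 60° = 22.295°.

22.3°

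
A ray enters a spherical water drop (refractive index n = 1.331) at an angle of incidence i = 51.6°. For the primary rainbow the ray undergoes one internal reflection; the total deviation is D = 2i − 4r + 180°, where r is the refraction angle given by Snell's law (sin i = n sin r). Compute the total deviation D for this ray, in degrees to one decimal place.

sin r = sin 51.6° / 1.331 = 0.7837/1.331 = 0.5888; r = 36.07°.
D = 2·51.6° − 4·36.07° + 180° = 103.20° − 144.29° + 180° = 138.91°.

138.9°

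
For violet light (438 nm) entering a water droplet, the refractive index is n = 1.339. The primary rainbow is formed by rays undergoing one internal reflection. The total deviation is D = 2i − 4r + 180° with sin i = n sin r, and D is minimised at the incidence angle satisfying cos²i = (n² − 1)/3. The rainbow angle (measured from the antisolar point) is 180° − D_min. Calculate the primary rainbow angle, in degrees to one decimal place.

41.2°

cos²i = (1.79292 − 1)/3 = 0.26431; i = arccos(0.51411) = 59.062°.
sin r = sin 59.062°/1.339 = 0.64057; r = 39.834°.
D_min = 2·59.062° − 4·39.834° + 180° = 138.786°.
Rainbow angle = 180° − D_min = 41.214°.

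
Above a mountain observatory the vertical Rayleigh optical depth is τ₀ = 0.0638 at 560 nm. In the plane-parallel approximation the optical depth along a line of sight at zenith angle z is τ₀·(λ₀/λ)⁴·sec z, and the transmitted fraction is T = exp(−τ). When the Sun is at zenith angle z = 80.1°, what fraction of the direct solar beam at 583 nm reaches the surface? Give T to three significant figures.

sec 80.1° = 5.8164.
τ = 0.0638 × (560/583)⁴ × 5.8164 = 0.0638 × 0.8513 × 5.8164 = 0.3159.
T = exp(−0.3159) = 0.7291.

0.729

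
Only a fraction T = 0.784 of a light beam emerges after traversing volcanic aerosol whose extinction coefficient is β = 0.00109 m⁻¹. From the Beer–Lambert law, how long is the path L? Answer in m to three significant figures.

Beer–Lambert: T = exp(−βL) ⇒ L = −ln(T)/β = −ln(0.784)/0.00109 = 0.2433/0.00109 = 223.3 m.

223 m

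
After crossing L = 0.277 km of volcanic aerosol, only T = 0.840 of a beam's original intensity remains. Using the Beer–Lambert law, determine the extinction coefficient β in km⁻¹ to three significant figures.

0.629 km⁻¹

Beer–Lambert: T = exp(−βL) ⇒ β = −ln(T)/L = −ln(0.840)/0.277 = 0.1744/0.277 = 0.6294 km⁻¹.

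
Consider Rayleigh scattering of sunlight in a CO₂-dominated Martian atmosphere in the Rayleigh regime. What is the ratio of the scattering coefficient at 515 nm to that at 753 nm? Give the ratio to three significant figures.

4.57

Rayleigh scattering ∝ λ⁻⁴, so the ratio of coefficients is the inverse fourth power of the wavelength ratio.
σ(515)/σ(753) = (753/515)⁴ = (1.4621)⁴ = 4.57.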